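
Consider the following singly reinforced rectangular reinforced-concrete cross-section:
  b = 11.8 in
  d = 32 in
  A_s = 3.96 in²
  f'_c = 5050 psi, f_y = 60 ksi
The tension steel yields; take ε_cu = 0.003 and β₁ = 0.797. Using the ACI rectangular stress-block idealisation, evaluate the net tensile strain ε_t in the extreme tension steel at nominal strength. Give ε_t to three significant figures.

a = A_s f_y/(0.85 f'_c b) = 4.691 in.
β₁ = 0.797, so c = a/β₁ = 4.691/0.797 = 5.886 in.
From the linear strain diagram with ε_cu = 0.003: ε_t = 0.003 (d − c)/c = 0.003 × (32 − 5.886)/5.886 = 0.0133.
Since ε_t ≥ 0.005, the section is tension-controlled.

ε_t ≈ 0.0133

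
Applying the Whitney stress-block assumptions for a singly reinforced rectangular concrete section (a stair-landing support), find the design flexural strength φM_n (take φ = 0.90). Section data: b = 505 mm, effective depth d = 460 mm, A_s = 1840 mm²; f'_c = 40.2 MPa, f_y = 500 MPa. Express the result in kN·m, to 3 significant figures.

φM_n ≈ 359 kN·m

T = A_s f_y = 1840 × 500 = 920000 N = 920 kN.
From C = T: a = T/(0.85 f'_c b) = 920000/(0.85 × 40.2 × 505) = 53.32 mm.
M_n = T(d − a/2) = 920 kN × (460 − 26.66) mm = 398.67 kN·m.
φM_n = 0.90 × 398.67 = 358.80 kN·m.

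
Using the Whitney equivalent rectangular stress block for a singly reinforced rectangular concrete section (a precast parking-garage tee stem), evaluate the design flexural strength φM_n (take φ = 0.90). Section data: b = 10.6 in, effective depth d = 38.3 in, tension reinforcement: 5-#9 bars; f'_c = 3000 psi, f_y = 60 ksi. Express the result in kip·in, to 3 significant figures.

φM_n ≈ 8840 kip·in

A_s = 5 × 1 = 5 in².
T = A_s f_y = 5 × 60 = 300 kips.
a = T/(0.85 f'_c b) = 300/(0.85 × 3 × 10.6) = 11.099 in.
M_n = T(d − a/2) = 300 × (38.3 − 5.5495) = 9825.2 kip·in.
φM_n = 0.90 × 9825.2 = 8842.7 kip·in.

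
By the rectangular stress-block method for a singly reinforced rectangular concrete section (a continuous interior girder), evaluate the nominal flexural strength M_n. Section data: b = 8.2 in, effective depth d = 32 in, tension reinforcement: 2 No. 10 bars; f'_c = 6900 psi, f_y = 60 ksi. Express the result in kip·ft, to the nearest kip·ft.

M_n ≈ 386 kip·ft

A_s = 2 × 1.27 = 2.54 in².
T = A_s f_y = 2.54 × 60 = 152.4 kips.
a = T/(0.85 f'_c b) = 152.4/(0.85 × 6.9 × 8.2) = 3.169 in.
M_n = T(d − a/2) = 152.4 × (32 − 1.5845) = 4635.3 kip·in = 4635.3/12 = 386.28 kip·ft.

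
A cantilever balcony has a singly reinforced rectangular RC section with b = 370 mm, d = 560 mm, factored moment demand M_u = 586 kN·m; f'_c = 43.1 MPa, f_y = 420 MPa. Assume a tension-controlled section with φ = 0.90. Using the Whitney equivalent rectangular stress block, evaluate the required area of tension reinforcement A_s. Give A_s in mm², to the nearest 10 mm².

M_n = M_u/φ = 586/0.90 = 651.111 kN·m.
With M_n = 0.85 f'_c a b (d − a/2), solve the quadratic for a:
a = d − √(d² − 2M_n/(0.85 f'_c b)) = 560 − √(560² − 2 × 651.111×10⁶/(0.85 × 43.1 × 370)) = 93.60 mm.
A_s = 0.85 f'_c a b / f_y = 0.85 × 43.1 × 93.60 × 370 / 420 = 3020.8 mm².

A_s ≈ 3020 mm²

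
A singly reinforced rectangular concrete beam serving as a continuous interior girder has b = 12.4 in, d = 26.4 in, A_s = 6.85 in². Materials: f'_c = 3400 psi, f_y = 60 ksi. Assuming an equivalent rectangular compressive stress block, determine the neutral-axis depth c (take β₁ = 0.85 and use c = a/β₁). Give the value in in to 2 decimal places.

T = A_s f_y = 6.85 × 60 = 411 kips.
a = T/(0.85 f'_c b) = 411/(0.85 × 3.4 × 12.4) = 11.4689 in.
With β₁ = 0.85, c = a/β₁ = 11.4689/0.85 = 13.49 in.

c ≈ 13.49 in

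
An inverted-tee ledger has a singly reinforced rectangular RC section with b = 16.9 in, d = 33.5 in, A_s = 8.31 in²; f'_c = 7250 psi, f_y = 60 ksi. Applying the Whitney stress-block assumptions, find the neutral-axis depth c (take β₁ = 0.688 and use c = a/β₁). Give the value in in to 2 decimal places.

c ≈ 6.96 in

T = A_s f_y = 8.31 × 60 = 498.6 kips.
a = T/(0.85 f'_c b) = 498.6/(0.85 × 7.25 × 16.9) = 4.7875 in.
With β₁ = 0.688, c = a/β₁ = 4.7875/0.688 = 6.96 in.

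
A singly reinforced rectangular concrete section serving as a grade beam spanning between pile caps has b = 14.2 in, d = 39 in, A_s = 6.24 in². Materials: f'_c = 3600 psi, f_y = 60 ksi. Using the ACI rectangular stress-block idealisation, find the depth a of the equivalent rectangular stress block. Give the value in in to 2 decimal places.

a ≈ 8.62 in

T = A_s f_y = 6.24 × 60 = 374.4 kips.
a = T/(0.85 f'_c b) = 374.4/(0.85 × 3.6 × 14.2) = 8.62 in.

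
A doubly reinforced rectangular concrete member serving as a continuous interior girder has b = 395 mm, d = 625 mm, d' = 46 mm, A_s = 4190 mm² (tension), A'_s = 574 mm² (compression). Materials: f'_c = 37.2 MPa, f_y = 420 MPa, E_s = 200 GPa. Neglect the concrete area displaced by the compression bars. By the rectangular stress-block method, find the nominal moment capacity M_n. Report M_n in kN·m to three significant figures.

M_n ≈ 996 kN·m

Assume both tension and compression steel yield.
Net tension couple steel: A_s − A'_s = 3616 mm².
a = (A_s − A'_s) f_y / (0.85 f'_c b) = 1518720/(0.85 × 37.2 × 395) = 121.60 mm.
c = a/β₁ = 121.60/0.784 = 155.10 mm; ε'_s = 0.003(c − d')/c = 0.0021 ≥ f_y/E_s = 0.0021, so compression steel does yield.
M_n = (A_s − A'_s) f_y (d − a/2) + A'_s f_y (d − d') = [1518720 × (625 − 60.8) + 241080 × (625 − 46)] × 10⁻⁶ = 856.86 + 139.59 = 996.45 kN·m.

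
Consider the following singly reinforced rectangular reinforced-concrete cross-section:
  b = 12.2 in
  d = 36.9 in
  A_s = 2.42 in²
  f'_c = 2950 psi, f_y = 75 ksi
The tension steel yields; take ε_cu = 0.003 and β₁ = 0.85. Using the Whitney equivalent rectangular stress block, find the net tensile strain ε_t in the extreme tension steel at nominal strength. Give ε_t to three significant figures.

a = A_s f_y/(0.85 f'_c b) = 5.933 in.
β₁ = 0.85, so c = a/β₁ = 5.933/0.85 = 6.980 in.
From the linear strain diagram with ε_cu = 0.003: ε_t = 0.003 (d − c)/c = 0.003 × (36.9 − 6.980)/6.980 = 0.0129.
Since ε_t ≥ 0.005, the section is tension-controlled.

ε_t ≈ 0.0129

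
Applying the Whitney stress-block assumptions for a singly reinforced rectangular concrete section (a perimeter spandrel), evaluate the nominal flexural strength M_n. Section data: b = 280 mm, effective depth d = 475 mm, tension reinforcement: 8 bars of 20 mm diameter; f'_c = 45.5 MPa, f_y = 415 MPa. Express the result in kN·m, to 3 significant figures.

M_n ≈ 445 kN·m

A_s = 8 × 314 = 2512 mm².
T = A_s f_y = 2512 × 415 = 1042480 N = 1042.48 kN.
From C = T: a = T/(0.85 f'_c b) = 1042480/(0.85 × 45.5 × 280) = 96.27 mm.
M_n = T(d − a/2) = 1042.48 kN × (475 − 48.135) mm = 445.00 kN·m.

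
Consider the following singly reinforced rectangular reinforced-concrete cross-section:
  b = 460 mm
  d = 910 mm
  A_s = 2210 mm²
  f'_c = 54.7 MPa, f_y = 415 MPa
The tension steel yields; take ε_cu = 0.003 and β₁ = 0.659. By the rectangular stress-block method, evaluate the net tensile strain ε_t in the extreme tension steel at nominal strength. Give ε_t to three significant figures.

a = A_s f_y/(0.85 f'_c b) = 42.88 mm.
β₁ = 0.659, so c = a/β₁ = 42.88/0.659 = 65.07 mm.
From the linear strain diagram with ε_cu = 0.003: ε_t = 0.003 (d − c)/c = 0.003 × (910 − 65.07)/65.07 = 0.0390.
Since ε_t ≥ 0.005, the section is tension-controlled.

ε_t ≈ 0.0390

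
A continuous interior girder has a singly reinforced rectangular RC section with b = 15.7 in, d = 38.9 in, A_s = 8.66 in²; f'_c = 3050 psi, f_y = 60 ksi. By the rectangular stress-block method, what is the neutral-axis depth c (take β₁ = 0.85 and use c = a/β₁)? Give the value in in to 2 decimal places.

T = A_s f_y = 8.66 × 60 = 519.6 kips.
a = T/(0.85 f'_c b) = 519.6/(0.85 × 3.05 × 15.7) = 12.7659 in.
With β₁ = 0.85, c = a/β₁ = 12.7659/0.85 = 15.02 in.

c ≈ 15.02 in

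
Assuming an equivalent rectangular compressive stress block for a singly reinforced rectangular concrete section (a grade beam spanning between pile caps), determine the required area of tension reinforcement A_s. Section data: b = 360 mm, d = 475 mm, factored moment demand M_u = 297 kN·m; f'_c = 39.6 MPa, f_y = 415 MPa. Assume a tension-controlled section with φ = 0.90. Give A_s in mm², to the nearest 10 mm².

A_s ≈ 1790 mm²

M_n = M_u/φ = 297/0.90 = 330 kN·m.
With M_n = 0.85 f'_c a b (d − a/2), solve the quadratic for a:
a = d − √(d² − 2M_n/(0.85 f'_c b)) = 475 − √(475² − 2 × 330×10⁶/(0.85 × 39.6 × 360)) = 61.29 mm.
A_s = 0.85 f'_c a b / f_y = 0.85 × 39.6 × 61.29 × 360 / 415 = 1789.6 mm².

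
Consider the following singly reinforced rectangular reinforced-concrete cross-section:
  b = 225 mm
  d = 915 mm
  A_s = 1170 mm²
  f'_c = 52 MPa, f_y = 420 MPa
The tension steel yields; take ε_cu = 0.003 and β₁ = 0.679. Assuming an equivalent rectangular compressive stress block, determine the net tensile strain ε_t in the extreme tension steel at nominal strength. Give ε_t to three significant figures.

a = A_s f_y/(0.85 f'_c b) = 49.41 mm.
β₁ = 0.679, so c = a/β₁ = 49.41/0.679 = 72.77 mm.
From the linear strain diagram with ε_cu = 0.003: ε_t = 0.003 (d − c)/c = 0.003 × (915 − 72.77)/72.77 = 0.0347.
Since ε_t ≥ 0.005, the section is tension-controlled.

ε_t ≈ 0.0347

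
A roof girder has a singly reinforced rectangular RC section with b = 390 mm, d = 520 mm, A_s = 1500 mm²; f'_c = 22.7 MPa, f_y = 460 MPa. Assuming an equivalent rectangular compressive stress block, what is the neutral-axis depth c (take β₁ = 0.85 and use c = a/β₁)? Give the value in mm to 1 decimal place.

c ≈ 107.9 mm

T = A_s f_y = 1500 × 460 = 690000 N = 690 kN.
Setting C = 0.85 f'_c a b equal to T: a = 690000/(0.85 × 22.7 × 390) = 91.694 mm.
With β₁ = 0.85, c = a/β₁ = 91.694/0.85 = 107.9 mm.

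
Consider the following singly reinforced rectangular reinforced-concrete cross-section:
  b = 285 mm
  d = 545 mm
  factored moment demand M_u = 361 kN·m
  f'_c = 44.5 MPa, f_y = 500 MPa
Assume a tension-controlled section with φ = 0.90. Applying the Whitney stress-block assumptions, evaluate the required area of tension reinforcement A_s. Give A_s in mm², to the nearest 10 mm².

A_s ≈ 1580 mm²

M_n = M_u/φ = 361/0.90 = 401.111 kN·m.
With M_n = 0.85 f'_c a b (d − a/2), solve the quadratic for a:
a = d − √(d² − 2M_n/(0.85 f'_c b)) = 545 − √(545² − 2 × 401.111×10⁶/(0.85 × 44.5 × 285)) = 73.19 mm.
A_s = 0.85 f'_c a b / f_y = 0.85 × 44.5 × 73.19 × 285 / 500 = 1578.0 mm².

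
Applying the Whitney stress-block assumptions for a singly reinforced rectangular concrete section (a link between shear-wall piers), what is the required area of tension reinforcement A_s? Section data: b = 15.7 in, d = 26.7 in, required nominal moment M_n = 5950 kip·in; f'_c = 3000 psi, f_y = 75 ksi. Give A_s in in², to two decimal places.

A_s ≈ 3.37 in²

From M_n = 0.85 f'_c a b (d − a/2):
a = d − √(d² − 2M_n/(0.85 f'_c b)) = 26.7 − √(26.7² − 2 × 5950/(0.85 × 3 × 15.7)) = 6.313 in.
A_s = 0.85 f'_c a b / f_y = 0.85 × 3 × 6.313 × 15.7 / 75 = 3.370 in².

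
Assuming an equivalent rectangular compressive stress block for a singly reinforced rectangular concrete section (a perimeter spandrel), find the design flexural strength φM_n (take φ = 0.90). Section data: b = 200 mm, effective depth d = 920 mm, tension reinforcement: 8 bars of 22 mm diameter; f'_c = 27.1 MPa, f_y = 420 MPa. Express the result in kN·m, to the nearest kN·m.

A_s = 8 × 380 = 3040 mm².
T = A_s f_y = 3040 × 420 = 1276800 N = 1276.8 kN.
From C = T: a = T/(0.85 f'_c b) = 1276800/(0.85 × 27.1 × 200) = 277.14 mm.
M_n = T(d − a/2) = 1276.8 kN × (920 − 138.57) mm = 997.73 kN·m.
φM_n = 0.90 × 997.73 = 897.96 kN·m.

φM_n ≈ 898 kN·m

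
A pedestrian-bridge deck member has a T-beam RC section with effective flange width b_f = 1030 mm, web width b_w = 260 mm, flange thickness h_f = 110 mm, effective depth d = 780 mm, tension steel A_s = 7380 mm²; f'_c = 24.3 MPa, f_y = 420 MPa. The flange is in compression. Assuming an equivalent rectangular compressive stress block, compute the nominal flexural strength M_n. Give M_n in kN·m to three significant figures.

M_n ≈ 2150 kN·m

Tension: T = A_s f_y = 7380 × 420 = 3099600 N.
Try a within the flange: a = T/(0.85 f'_c b_f) = 3099600/(0.85 × 24.3 × 1030) = 145.69 mm.
a = 145.69 > h_f = 110 mm: the block extends into the web. Split into flange-overhang and web parts.
C_f = 0.85 f'_c (b_f − b_w) h_f = 0.85 × 24.3 × (1030 − 260) × 110 = 1749479 N.
Remaining web compression depth: a_w = (T − C_f)/(0.85 f'_c b_w) = (3099600 − 1749479)/(0.85 × 24.3 × 260) = 251.41 mm.
M_n = C_f(d − h_f/2) + (T − C_f)(d − a_w/2) = 1749479 × (780 − 55) + 1350121 × (780 − 125.705) = 1268.37 + 883.38 = 2151.75 × 10⁶ N·mm.
M_n = 2151.75 kN·m.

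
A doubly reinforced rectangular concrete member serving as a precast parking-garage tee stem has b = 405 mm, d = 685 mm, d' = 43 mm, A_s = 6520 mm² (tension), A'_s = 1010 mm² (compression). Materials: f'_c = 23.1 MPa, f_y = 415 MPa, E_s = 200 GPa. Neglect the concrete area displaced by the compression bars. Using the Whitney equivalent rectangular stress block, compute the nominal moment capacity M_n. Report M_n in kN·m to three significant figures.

Assume both tension and compression steel yield.
Net tension couple steel: A_s − A'_s = 5510 mm².
a = (A_s − A'_s) f_y / (0.85 f'_c b) = 2286650/(0.85 × 23.1 × 405) = 287.55 mm.
c = a/β₁ = 287.55/0.85 = 338.29 mm; ε'_s = 0.003(c − d')/c = 0.0026 ≥ f_y/E_s = 0.0021, so compression steel does yield.
M_n = (A_s − A'_s) f_y (d − a/2) + A'_s f_y (d − d') = [2286650 × (685 − 143.775) + 419150 × (685 − 43)] × 10⁻⁶ = 1237.59 + 269.09 = 1506.68 kN·m.

M_n ≈ 1510 kN·m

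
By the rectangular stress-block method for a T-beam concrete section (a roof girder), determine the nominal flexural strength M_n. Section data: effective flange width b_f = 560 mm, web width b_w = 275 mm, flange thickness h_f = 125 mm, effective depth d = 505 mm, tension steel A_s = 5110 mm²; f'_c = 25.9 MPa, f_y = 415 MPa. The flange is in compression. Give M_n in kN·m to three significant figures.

Tension: T = A_s f_y = 5110 × 415 = 2120650 N.
Try a within the flange: a = T/(0.85 f'_c b_f) = 2120650/(0.85 × 25.9 × 560) = 172.01 mm.
a = 172.01 > h_f = 125 mm: the block extends into the web. Split into flange-overhang and web parts.
C_f = 0.85 f'_c (b_f − b_w) h_f = 0.85 × 25.9 × (560 − 275) × 125 = 784284 N.
Remaining web compression depth: a_w = (T − C_f)/(0.85 f'_c b_w) = (2120650 − 784284)/(0.85 × 25.9 × 275) = 220.74 mm.
M_n = C_f(d − h_f/2) + (T − C_f)(d − a_w/2) = 784284 × (505 − 62.5) + 1336366 × (505 − 110.37) = 347.05 + 527.37 = 874.42 × 10⁶ N·mm.
M_n = 874.42 kN·m.

M_n ≈ 874 kN·m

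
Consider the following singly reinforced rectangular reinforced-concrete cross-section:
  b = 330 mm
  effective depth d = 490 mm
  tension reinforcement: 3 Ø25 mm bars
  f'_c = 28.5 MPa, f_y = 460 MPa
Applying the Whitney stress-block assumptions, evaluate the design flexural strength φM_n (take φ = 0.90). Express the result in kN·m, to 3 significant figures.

φM_n ≈ 273 kN·m

A_s = 3 × 491 = 1473 mm².
T = A_s f_y = 1473 × 460 = 677580 N = 677.58 kN.
From C = T: a = T/(0.85 f'_c b) = 677580/(0.85 × 28.5 × 330) = 84.76 mm.
M_n = T(d − a/2) = 677.58 kN × (490 − 42.38) mm = 303.30 kN·m.
φM_n = 0.90 × 303.30 = 272.97 kN·m.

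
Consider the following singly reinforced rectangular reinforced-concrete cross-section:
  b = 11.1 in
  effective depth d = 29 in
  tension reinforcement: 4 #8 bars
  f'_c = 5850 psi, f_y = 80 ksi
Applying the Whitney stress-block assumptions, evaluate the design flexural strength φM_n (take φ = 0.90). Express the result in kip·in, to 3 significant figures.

φM_n ≈ 6080 kip·in

A_s = 4 × 0.79 = 3.16 in².
T = A_s f_y = 3.16 × 80 = 252.8 kips.
a = T/(0.85 f'_c b) = 252.8/(0.85 × 5.85 × 11.1) = 4.580 in.
M_n = T(d − a/2) = 252.8 × (29 − 2.29) = 6752.3 kip·in.
φM_n = 0.90 × 6752.3 = 6077.1 kip·in.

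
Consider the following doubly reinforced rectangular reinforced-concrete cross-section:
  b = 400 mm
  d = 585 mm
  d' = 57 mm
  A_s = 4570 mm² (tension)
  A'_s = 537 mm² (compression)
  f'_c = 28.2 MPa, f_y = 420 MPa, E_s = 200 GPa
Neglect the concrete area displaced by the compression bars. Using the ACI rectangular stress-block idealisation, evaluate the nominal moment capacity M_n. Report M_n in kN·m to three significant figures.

M_n ≈ 960 kN·m

Assume both tension and compression steel yield.
Net tension couple steel: A_s − A'_s = 4033 mm².
a = (A_s − A'_s) f_y / (0.85 f'_c b) = 1693860/(0.85 × 28.2 × 400) = 176.66 mm.
c = a/β₁ = 176.66/0.849 = 208.08 mm; ε'_s = 0.003(c − d')/c = 0.0022 ≥ f_y/E_s = 0.0021, so compression steel does yield.
M_n = (A_s − A'_s) f_y (d − a/2) + A'_s f_y (d − d') = [1693860 × (585 − 88.33) + 225540 × (585 − 57)] × 10⁻⁶ = 841.29 + 119.09 = 960.38 kN·m.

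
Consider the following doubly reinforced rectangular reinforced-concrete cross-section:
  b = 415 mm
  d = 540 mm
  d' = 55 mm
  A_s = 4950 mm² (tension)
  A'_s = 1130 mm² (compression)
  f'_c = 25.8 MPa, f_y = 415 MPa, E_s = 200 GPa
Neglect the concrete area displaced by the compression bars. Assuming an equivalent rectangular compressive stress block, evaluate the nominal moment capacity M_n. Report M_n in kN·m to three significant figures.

M_n ≈ 945 kN·m

Assume both tension and compression steel yield.
Net tension couple steel: A_s − A'_s = 3820 mm².
a = (A_s − A'_s) f_y / (0.85 f'_c b) = 1585300/(0.85 × 25.8 × 415) = 174.19 mm.
c = a/β₁ = 174.19/0.85 = 204.93 mm; ε'_s = 0.003(c − d')/c = 0.0022 ≥ f_y/E_s = 0.0021, so compression steel does yield.
M_n = (A_s − A'_s) f_y (d − a/2) + A'_s f_y (d − d') = [1585300 × (540 − 87.095) + 468950 × (540 − 55)] × 10⁻⁶ = 717.99 + 227.44 = 945.43 kN·m.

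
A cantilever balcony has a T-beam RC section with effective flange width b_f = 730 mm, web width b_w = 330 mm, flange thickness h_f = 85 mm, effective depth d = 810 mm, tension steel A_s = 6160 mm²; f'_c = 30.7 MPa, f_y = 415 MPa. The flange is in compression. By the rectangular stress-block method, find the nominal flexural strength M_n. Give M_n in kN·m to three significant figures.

Tension: T = A_s f_y = 6160 × 415 = 2556400 N.
Try a within the flange: a = T/(0.85 f'_c b_f) = 2556400/(0.85 × 30.7 × 730) = 134.20 mm.
a = 134.20 > h_f = 85 mm: the block extends into the web. Split into flange-overhang and web parts.
C_f = 0.85 f'_c (b_f − b_w) h_f = 0.85 × 30.7 × (730 − 330) × 85 = 887230 N.
Remaining web compression depth: a_w = (T − C_f)/(0.85 f'_c b_w) = (2556400 − 887230)/(0.85 × 30.7 × 330) = 193.83 mm.
M_n = C_f(d − h_f/2) + (T − C_f)(d − a_w/2) = 887230 × (810 − 42.5) + 1669170 × (810 − 96.915) = 680.95 + 1190.26 = 1871.21 × 10⁶ N·mm.
M_n = 1871.21 kN·m.

M_n ≈ 1870 kN·m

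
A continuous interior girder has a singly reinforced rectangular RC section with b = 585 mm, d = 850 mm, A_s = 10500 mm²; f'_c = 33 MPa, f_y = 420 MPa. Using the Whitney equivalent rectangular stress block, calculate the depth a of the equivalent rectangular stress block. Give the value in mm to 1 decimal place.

a ≈ 268.8 mm

T = A_s f_y = 10500 × 420 = 4410000 N = 4410 kN.
Setting C = 0.85 f'_c a b equal to T: a = 4410000/(0.85 × 33 × 585) = 268.8 mm.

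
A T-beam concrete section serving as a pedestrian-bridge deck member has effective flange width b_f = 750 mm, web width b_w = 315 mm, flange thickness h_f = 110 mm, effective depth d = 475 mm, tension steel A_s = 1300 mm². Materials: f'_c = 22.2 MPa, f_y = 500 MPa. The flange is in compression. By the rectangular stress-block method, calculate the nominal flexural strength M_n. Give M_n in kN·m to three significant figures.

Tension: T = A_s f_y = 1300 × 500 = 650000 N.
Try a within the flange: a = T/(0.85 f'_c b_f) = 650000/(0.85 × 22.2 × 750) = 45.93 mm.
Since a = 45.93 ≤ h_f = 110 mm, the stress block lies entirely in the flange; analyse as a rectangular beam of width b_f.
M_n = T(d − a/2) = 650000 × (475 − 22.965) = 293.82 × 10⁶ N·mm.
M_n = 293.82 kN·m.

M_n ≈ 294 kN·m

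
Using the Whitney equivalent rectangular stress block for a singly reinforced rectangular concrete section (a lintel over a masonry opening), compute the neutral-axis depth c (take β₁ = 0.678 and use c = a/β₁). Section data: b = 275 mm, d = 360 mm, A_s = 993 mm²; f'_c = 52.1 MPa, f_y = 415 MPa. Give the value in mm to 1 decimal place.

c ≈ 49.9 mm

T = A_s f_y = 993 × 415 = 412095 N = 412.095 kN.
Setting C = 0.85 f'_c a b equal to T: a = 412095/(0.85 × 52.1 × 275) = 33.838 mm.
With β₁ = 0.678, c = a/β₁ = 33.838/0.678 = 49.9 mm.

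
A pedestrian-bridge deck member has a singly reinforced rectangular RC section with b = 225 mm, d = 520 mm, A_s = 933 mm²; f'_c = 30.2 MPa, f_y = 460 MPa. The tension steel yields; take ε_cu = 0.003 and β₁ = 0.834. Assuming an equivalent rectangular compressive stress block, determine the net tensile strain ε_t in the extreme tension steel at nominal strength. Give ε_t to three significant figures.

a = A_s f_y/(0.85 f'_c b) = 74.31 mm.
β₁ = 0.834, so c = a/β₁ = 74.31/0.834 = 89.10 mm.
From the linear strain diagram with ε_cu = 0.003: ε_t = 0.003 (d − c)/c = 0.003 × (520 − 89.10)/89.10 = 0.0145.
Since ε_t ≥ 0.005, the section is tension-controlled.

ε_t ≈ 0.0145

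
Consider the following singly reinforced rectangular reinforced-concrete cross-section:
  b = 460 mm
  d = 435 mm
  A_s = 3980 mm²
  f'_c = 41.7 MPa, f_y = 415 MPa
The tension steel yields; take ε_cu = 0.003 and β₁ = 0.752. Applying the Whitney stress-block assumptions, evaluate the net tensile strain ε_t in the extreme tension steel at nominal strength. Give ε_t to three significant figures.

a = A_s f_y/(0.85 f'_c b) = 101.30 mm.
β₁ = 0.752, so c = a/β₁ = 101.30/0.752 = 134.71 mm.
From the linear strain diagram with ε_cu = 0.003: ε_t = 0.003 (d − c)/c = 0.003 × (435 − 134.71)/134.71 = 0.00669.
Since ε_t ≥ 0.005, the section is tension-controlled.

ε_t ≈ 0.00669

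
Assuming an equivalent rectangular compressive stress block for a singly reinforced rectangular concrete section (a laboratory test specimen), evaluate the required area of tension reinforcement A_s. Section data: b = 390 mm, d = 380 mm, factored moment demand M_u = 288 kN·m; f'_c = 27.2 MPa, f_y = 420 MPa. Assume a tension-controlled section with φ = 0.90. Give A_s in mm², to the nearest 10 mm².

A_s ≈ 2340 mm²

M_n = M_u/φ = 288/0.90 = 320 kN·m.
With M_n = 0.85 f'_c a b (d − a/2), solve the quadratic for a:
a = d − √(d² − 2M_n/(0.85 f'_c b)) = 380 − √(380² − 2 × 320×10⁶/(0.85 × 27.2 × 390)) = 109.04 mm.
A_s = 0.85 f'_c a b / f_y = 0.85 × 27.2 × 109.04 × 390 / 420 = 2340.9 mm².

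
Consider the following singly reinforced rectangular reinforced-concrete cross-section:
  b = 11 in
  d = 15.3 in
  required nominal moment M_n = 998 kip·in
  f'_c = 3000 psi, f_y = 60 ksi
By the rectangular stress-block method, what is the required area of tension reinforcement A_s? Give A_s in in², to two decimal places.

A_s ≈ 1.19 in²

From M_n = 0.85 f'_c a b (d − a/2):
a = d − √(d² − 2M_n/(0.85 f'_c b)) = 15.3 − √(15.3² − 2 × 998/(0.85 × 3 × 11)) = 2.536 in.
A_s = 0.85 f'_c a b / f_y = 0.85 × 3 × 2.536 × 11 / 60 = 1.186 in².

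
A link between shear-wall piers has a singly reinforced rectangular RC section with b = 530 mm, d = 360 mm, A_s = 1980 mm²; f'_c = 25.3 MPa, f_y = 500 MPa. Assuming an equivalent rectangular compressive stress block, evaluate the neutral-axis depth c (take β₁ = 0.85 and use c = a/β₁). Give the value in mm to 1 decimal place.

T = A_s f_y = 1980 × 500 = 990000 N = 990 kN.
Setting C = 0.85 f'_c a b equal to T: a = 990000/(0.85 × 25.3 × 530) = 86.860 mm.
With β₁ = 0.85, c = a/β₁ = 86.860/0.85 = 102.2 mm.

c ≈ 102.2 mm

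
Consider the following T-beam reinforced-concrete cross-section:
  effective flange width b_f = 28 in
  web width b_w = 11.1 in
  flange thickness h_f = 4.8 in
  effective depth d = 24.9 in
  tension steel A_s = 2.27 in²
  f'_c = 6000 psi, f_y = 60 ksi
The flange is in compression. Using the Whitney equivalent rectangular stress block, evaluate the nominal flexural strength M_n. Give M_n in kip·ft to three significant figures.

M_n ≈ 277 kip·ft

Tension: T = A_s f_y = 2.27 × 60 = 136.2 kips.
Try a within the flange: a = T/(0.85 f'_c b_f) = 136.2/(0.85 × 6 × 28) = 0.954 in.
Since a = 0.954 ≤ h_f = 4.8 in, the stress block lies entirely in the flange; analyse as a rectangular beam of width b_f.
M_n = T(d − a/2) = 136.2 × (24.9 − 0.477) = 3326.4 kip·in.
M_n = 3326.4/12 = 277.20 kip·ft.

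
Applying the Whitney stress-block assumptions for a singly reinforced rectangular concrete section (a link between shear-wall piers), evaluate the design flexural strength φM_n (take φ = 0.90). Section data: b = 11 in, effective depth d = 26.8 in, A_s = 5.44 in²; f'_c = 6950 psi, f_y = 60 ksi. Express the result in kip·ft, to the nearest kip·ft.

φM_n ≈ 595 kip·ft

T = A_s f_y = 5.44 × 60 = 326.4 kips.
a = T/(0.85 f'_c b) = 326.4/(0.85 × 6.95 × 11) = 5.023 in.
M_n = T(d − a/2) = 326.4 × (26.8 − 2.5115) = 7927.8 kip·in = 7927.8/12 = 660.65 kip·ft.
φM_n = 0.90 × 660.65 = 594.59 kip·ft.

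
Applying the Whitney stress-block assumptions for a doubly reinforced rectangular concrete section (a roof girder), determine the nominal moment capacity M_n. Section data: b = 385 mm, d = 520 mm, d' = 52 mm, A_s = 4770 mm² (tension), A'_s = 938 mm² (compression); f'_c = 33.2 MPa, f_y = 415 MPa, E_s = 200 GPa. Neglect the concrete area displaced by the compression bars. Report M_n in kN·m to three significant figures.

Assume both tension and compression steel yield.
Net tension couple steel: A_s − A'_s = 3832 mm².
a = (A_s − A'_s) f_y / (0.85 f'_c b) = 1590280/(0.85 × 33.2 × 385) = 146.37 mm.
c = a/β₁ = 146.37/0.813 = 180.04 mm; ε'_s = 0.003(c − d')/c = 0.0021 ≥ f_y/E_s = 0.0021, so compression steel does yield.
M_n = (A_s − A'_s) f_y (d − a/2) + A'_s f_y (d − d') = [1590280 × (520 − 73.185) + 389270 × (520 − 52)] × 10⁻⁶ = 710.56 + 182.18 = 892.74 kN·m.

M_n ≈ 893 kN·m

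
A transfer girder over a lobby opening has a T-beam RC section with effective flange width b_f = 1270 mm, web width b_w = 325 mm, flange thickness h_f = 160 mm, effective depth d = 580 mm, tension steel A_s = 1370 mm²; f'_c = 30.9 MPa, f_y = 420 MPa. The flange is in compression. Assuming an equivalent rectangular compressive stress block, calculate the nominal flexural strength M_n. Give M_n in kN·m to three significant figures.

M_n ≈ 329 kN·m

Tension: T = A_s f_y = 1370 × 420 = 575400 N.
Try a within the flange: a = T/(0.85 f'_c b_f) = 575400/(0.85 × 30.9 × 1270) = 17.25 mm.
Since a = 17.25 ≤ h_f = 160 mm, the stress block lies entirely in the flange; analyse as a rectangular beam of width b_f.
M_n = T(d − a/2) = 575400 × (580 − 8.625) = 328.77 × 10⁶ N·mm.
M_n = 328.77 kN·m.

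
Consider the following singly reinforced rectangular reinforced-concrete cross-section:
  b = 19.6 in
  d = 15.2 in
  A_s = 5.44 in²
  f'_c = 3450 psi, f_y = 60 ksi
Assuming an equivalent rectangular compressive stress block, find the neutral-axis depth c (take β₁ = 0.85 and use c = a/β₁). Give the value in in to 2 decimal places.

T = A_s f_y = 5.44 × 60 = 326.4 kips.
a = T/(0.85 f'_c b) = 326.4/(0.85 × 3.45 × 19.6) = 5.6788 in.
With β₁ = 0.85, c = a/β₁ = 5.6788/0.85 = 6.68 in.

c ≈ 6.68 in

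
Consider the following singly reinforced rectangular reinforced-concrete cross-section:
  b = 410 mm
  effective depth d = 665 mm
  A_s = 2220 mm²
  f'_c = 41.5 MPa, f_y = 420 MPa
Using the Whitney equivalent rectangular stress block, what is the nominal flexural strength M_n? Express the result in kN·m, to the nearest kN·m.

M_n ≈ 590 kN·m

T = A_s f_y = 2220 × 420 = 932400 N = 932.4 kN.
From C = T: a = T/(0.85 f'_c b) = 932400/(0.85 × 41.5 × 410) = 64.47 mm.
M_n = T(d − a/2) = 932.4 kN × (665 − 32.235) mm = 589.99 kN·m.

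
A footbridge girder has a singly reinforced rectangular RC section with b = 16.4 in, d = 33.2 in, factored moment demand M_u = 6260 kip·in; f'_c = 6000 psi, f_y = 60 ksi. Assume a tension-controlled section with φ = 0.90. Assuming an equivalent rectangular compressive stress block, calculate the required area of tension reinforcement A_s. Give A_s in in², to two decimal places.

M_n = M_u/φ = 6260/0.90 = 6955.56 kip·in.
From M_n = 0.85 f'_c a b (d − a/2):
a = d − √(d² − 2M_n/(0.85 f'_c b)) = 33.2 − √(33.2² − 2 × 6955.56/(0.85 × 6 × 16.4)) = 2.607 in.
A_s = 0.85 f'_c a b / f_y = 0.85 × 6 × 2.607 × 16.4 / 60 = 3.634 in².

A_s ≈ 3.63 in²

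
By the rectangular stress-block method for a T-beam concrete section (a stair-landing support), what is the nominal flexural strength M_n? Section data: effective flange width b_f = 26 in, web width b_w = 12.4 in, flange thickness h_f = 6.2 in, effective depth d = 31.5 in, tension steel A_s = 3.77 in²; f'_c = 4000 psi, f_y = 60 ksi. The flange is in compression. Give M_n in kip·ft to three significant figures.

M_n ≈ 570 kip·ft

Tension: T = A_s f_y = 3.77 × 60 = 226.2 kips.
Try a within the flange: a = T/(0.85 f'_c b_f) = 226.2/(0.85 × 4 × 26) = 2.559 in.
Since a = 2.559 ≤ h_f = 6.2 in, the stress block lies entirely in the flange; analyse as a rectangular beam of width b_f.
M_n = T(d − a/2) = 226.2 × (31.5 − 1.2795) = 6835.9 kip·in.
M_n = 6835.9/12 = 569.66 kip·ft.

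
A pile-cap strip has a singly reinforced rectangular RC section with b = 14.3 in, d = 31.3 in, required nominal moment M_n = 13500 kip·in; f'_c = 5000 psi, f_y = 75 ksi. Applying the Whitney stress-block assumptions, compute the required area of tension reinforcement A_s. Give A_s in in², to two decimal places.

From M_n = 0.85 f'_c a b (d − a/2):
a = d − √(d² − 2M_n/(0.85 f'_c b)) = 31.3 − √(31.3² − 2 × 13500/(0.85 × 5 × 14.3)) = 8.161 in.
A_s = 0.85 f'_c a b / f_y = 0.85 × 5 × 8.161 × 14.3 / 75 = 6.613 in².

A_s ≈ 6.61 in²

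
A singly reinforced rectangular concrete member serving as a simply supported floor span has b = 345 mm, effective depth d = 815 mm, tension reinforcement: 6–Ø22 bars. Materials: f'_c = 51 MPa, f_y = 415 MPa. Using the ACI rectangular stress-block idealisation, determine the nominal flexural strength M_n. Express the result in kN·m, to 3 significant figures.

A_s = 6 × 380 = 2280 mm².
T = A_s f_y = 2280 × 415 = 946200 N = 946.2 kN.
From C = T: a = T/(0.85 f'_c b) = 946200/(0.85 × 51 × 345) = 63.27 mm.
M_n = T(d − a/2) = 946.2 kN × (815 − 31.635) mm = 741.22 kN·m.

M_n ≈ 741 kN·m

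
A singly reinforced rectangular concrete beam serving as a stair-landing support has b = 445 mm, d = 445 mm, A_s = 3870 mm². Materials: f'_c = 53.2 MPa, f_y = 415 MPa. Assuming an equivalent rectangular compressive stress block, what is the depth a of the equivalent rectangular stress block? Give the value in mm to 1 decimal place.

T = A_s f_y = 3870 × 415 = 1606050 N = 1606.05 kN.
Setting C = 0.85 f'_c a b equal to T: a = 1606050/(0.85 × 53.2 × 445) = 79.8 mm.

a ≈ 79.8 mm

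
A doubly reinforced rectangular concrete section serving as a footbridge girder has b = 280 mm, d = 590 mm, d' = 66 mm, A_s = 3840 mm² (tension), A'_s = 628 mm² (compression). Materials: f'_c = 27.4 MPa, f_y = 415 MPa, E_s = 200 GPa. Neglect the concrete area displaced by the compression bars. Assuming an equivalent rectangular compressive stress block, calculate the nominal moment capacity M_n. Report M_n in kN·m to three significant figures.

Assume both tension and compression steel yield.
Net tension couple steel: A_s − A'_s = 3212 mm².
a = (A_s − A'_s) f_y / (0.85 f'_c b) = 1332980/(0.85 × 27.4 × 280) = 204.41 mm.
c = a/β₁ = 204.41/0.85 = 240.48 mm; ε'_s = 0.003(c − d')/c = 0.0022 ≥ f_y/E_s = 0.0021, so compression steel does yield.
M_n = (A_s − A'_s) f_y (d − a/2) + A'_s f_y (d − d') = [1332980 × (590 − 102.205) + 260620 × (590 − 66)] × 10⁻⁶ = 650.22 + 136.56 = 786.78 kN·m.

M_n ≈ 787 kN·m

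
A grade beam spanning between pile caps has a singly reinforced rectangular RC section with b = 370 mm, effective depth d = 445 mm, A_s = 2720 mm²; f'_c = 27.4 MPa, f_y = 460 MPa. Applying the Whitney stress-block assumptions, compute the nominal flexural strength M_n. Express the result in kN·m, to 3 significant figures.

M_n ≈ 466 kN·m

T = A_s f_y = 2720 × 460 = 1251200 N = 1251.2 kN.
From C = T: a = T/(0.85 f'_c b) = 1251200/(0.85 × 27.4 × 370) = 145.20 mm.
M_n = T(d − a/2) = 1251.2 kN × (445 − 72.6) mm = 465.95 kN·m.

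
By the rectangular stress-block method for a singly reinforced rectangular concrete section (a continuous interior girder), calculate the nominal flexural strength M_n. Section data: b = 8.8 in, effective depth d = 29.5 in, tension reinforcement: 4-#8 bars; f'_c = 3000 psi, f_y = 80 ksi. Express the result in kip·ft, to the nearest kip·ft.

A_s = 4 × 0.79 = 3.16 in².
T = A_s f_y = 3.16 × 80 = 252.8 kips.
a = T/(0.85 f'_c b) = 252.8/(0.85 × 3 × 8.8) = 11.266 in.
M_n = T(d − a/2) = 252.8 × (29.5 − 5.633) = 6033.6 kip·in = 6033.6/12 = 502.80 kip·ft.

M_n ≈ 503 kip·ft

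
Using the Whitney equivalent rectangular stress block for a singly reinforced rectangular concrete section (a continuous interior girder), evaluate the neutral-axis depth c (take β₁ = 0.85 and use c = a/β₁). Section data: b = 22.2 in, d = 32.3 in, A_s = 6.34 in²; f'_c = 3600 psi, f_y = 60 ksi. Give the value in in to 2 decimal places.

T = A_s f_y = 6.34 × 60 = 380.4 kips.
a = T/(0.85 f'_c b) = 380.4/(0.85 × 3.6 × 22.2) = 5.5997 in.
With β₁ = 0.85, c = a/β₁ = 5.5997/0.85 = 6.59 in.

c ≈ 6.59 in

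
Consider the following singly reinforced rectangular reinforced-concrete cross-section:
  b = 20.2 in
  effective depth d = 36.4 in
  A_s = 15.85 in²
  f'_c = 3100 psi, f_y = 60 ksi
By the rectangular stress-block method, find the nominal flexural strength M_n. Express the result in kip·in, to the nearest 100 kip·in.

T = A_s f_y = 15.85 × 60 = 951 kips.
a = T/(0.85 f'_c b) = 951/(0.85 × 3.1 × 20.2) = 17.867 in.
M_n = T(d − a/2) = 951 × (36.4 − 8.9335) = 26120.6 kip·in.

M_n ≈ 26100 kip·in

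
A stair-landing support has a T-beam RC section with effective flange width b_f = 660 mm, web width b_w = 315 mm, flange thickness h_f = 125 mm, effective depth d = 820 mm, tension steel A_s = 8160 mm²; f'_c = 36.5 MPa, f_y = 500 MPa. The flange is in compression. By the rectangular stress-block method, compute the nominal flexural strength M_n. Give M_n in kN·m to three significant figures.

Tension: T = A_s f_y = 8160 × 500 = 4080000 N.
Try a within the flange: a = T/(0.85 f'_c b_f) = 4080000/(0.85 × 36.5 × 660) = 199.25 mm.
a = 199.25 > h_f = 125 mm: the block extends into the web. Split into flange-overhang and web parts.
C_f = 0.85 f'_c (b_f − b_w) h_f = 0.85 × 36.5 × (660 − 315) × 125 = 1337953 N.
Remaining web compression depth: a_w = (T − C_f)/(0.85 f'_c b_w) = (4080000 − 1337953)/(0.85 × 36.5 × 315) = 280.58 mm.
M_n = C_f(d − h_f/2) + (T − C_f)(d − a_w/2) = 1337953 × (820 − 62.5) + 2742047 × (820 − 140.29) = 1013.50 + 1863.80 = 2877.30 × 10⁶ N·mm.
M_n = 2877.30 kN·m.

M_n ≈ 2880 kN·m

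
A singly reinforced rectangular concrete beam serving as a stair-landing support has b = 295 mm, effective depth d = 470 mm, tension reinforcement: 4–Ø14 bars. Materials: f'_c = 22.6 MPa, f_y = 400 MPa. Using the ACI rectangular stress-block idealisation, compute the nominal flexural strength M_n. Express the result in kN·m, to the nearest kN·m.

A_s = 4 × 154 = 616 mm².
T = A_s f_y = 616 × 400 = 246400 N = 246.4 kN.
From C = T: a = T/(0.85 f'_c b) = 246400/(0.85 × 22.6 × 295) = 43.48 mm.
M_n = T(d − a/2) = 246.4 kN × (470 − 21.74) mm = 110.45 kN·m.

M_n ≈ 110 kN·m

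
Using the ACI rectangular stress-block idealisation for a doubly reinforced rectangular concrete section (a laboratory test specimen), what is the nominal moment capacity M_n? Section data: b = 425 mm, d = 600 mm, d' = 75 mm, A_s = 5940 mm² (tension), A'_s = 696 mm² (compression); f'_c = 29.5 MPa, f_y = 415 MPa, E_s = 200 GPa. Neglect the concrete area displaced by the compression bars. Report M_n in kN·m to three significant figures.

Assume both tension and compression steel yield.
Net tension couple steel: A_s − A'_s = 5244 mm².
a = (A_s − A'_s) f_y / (0.85 f'_c b) = 2176260/(0.85 × 29.5 × 425) = 204.21 mm.
c = a/β₁ = 204.21/0.839 = 243.40 mm; ε'_s = 0.003(c − d')/c = 0.0021 ≥ f_y/E_s = 0.0021, so compression steel does yield.
M_n = (A_s − A'_s) f_y (d − a/2) + A'_s f_y (d − d') = [2176260 × (600 − 102.105) + 288840 × (600 − 75)] × 10⁻⁶ = 1083.55 + 151.64 = 1235.19 kN·m.

M_n ≈ 1240 kN·m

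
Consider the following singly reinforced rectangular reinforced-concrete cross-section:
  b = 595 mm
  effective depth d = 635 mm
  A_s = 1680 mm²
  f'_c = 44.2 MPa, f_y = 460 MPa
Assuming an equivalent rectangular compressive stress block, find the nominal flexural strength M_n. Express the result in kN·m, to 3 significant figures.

T = A_s f_y = 1680 × 460 = 772800 N = 772.8 kN.
From C = T: a = T/(0.85 f'_c b) = 772800/(0.85 × 44.2 × 595) = 34.57 mm.
M_n = T(d − a/2) = 772.8 kN × (635 − 17.285) mm = 477.37 kN·m.

M_n ≈ 477 kN·m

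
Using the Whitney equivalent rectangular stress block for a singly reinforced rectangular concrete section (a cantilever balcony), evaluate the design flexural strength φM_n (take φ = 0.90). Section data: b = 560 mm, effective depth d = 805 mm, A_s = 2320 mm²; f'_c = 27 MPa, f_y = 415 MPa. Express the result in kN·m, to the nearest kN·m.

φM_n ≈ 665 kN·m

T = A_s f_y = 2320 × 415 = 962800 N = 962.8 kN.
From C = T: a = T/(0.85 f'_c b) = 962800/(0.85 × 27 × 560) = 74.91 mm.
M_n = T(d − a/2) = 962.8 kN × (805 − 37.455) mm = 738.99 kN·m.
φM_n = 0.90 × 738.99 = 665.09 kN·m.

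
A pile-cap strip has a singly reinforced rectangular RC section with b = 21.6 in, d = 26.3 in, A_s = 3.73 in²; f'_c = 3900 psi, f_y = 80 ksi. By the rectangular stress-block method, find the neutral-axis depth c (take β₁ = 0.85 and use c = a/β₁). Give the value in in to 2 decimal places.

c ≈ 4.90 in

T = A_s f_y = 3.73 × 80 = 298.4 kips.
a = T/(0.85 f'_c b) = 298.4/(0.85 × 3.9 × 21.6) = 4.1674 in.
With β₁ = 0.85, c = a/β₁ = 4.1674/0.85 = 4.90 in.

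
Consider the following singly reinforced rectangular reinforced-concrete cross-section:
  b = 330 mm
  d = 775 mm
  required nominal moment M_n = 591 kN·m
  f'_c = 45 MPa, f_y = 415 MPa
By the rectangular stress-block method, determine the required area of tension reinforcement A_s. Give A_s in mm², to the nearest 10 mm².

A_s ≈ 1920 mm²

With M_n = 0.85 f'_c a b (d − a/2), solve the quadratic for a:
a = d − √(d² − 2M_n/(0.85 f'_c b)) = 775 − √(775² − 2 × 591×10⁶/(0.85 × 45 × 330)) = 62.97 mm.
A_s = 0.85 f'_c a b / f_y = 0.85 × 45 × 62.97 × 330 / 415 = 1915.3 mm².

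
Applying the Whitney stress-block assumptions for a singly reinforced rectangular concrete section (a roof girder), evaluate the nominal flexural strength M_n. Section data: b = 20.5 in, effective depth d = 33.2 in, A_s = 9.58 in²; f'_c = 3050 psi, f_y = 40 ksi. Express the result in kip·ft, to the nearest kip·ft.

M_n ≈ 945 kip·ft

T = A_s f_y = 9.58 × 40 = 383.2 kips.
a = T/(0.85 f'_c b) = 383.2/(0.85 × 3.05 × 20.5) = 7.210 in.
M_n = T(d − a/2) = 383.2 × (33.2 − 3.605) = 11340.8 kip·in = 11340.8/12 = 945.07 kip·ft.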